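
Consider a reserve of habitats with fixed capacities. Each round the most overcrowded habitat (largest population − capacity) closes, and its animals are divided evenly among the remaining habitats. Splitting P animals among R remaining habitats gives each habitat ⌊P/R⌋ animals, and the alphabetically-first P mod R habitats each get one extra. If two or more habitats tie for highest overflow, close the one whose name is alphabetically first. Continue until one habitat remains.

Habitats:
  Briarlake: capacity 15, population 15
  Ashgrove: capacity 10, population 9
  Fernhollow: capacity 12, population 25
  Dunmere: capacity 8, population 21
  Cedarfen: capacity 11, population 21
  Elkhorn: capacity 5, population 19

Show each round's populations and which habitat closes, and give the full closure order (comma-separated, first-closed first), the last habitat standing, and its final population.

Round 1: Ashgrove=9 Briarlake=15 Cedarfen=21 Dunmere=21 Elkhorn=19 Fernhollow=25 → close Elkhorn (overflow 14)
  19÷5 = 3 each, +1 to first 4
Round 2: Ashgrove=13 Briarlake=19 Cedarfen=25 Dunmere=25 Fernhollow=28 → close Dunmere (overflow 17)
  25÷4 = 6 each, +1 to first 1
Round 3: Ashgrove=20 Briarlake=25 Cedarfen=31 Fernhollow=34 → close Fernhollow (overflow 22)
  34÷3 = 11 each, +1 to first 1
Round 4: Ashgrove=32 Briarlake=36 Cedarfen=42 → close Cedarfen (overflow 31)
  42÷2 = 21 each, +1 to first 0
Round 5: Ashgrove=53 Briarlake=57 → close Ashgrove (overflow 43)
  53÷1 = 53 each, +1 to first 0

Closure order: Elkhorn, Dunmere, Fernhollow, Cedarfen, Ashgrove
Last habitat: Briarlake with 110 animals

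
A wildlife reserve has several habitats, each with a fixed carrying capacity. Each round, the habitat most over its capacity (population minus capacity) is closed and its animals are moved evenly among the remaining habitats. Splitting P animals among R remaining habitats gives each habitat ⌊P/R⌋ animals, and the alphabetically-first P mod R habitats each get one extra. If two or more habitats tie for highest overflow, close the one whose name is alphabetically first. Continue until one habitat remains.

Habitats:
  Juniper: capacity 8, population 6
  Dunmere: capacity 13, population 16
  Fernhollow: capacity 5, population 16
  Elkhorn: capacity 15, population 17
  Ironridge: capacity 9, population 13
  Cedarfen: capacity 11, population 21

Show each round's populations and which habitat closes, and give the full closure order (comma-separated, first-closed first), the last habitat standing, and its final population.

Closure order: Fernhollow, Cedarfen, Dunmere, Ironridge, Elkhorn
Last habitat: Juniper with 89 animals

Round 1: Cedarfen=21 Dunmere=16 Elkhorn=17 Fernhollow=16 Ironridge=13 Juniper=6 → close Fernhollow (overflow 11)
  16÷5 = 3 each, +1 to first 1
Round 2: Cedarfen=25 Dunmere=19 Elkhorn=20 Ironridge=16 Juniper=9 → close Cedarfen (overflow 14)
  25÷4 = 6 each, +1 to first 1
Round 3: Dunmere=26 Elkhorn=26 Ironridge=22 Juniper=15 → close Dunmere (overflow 13)
  26÷3 = 8 each, +1 to first 2
Round 4: Elkhorn=35 Ironridge=31 Juniper=23 → close Ironridge (overflow 22)
  31÷2 = 15 each, +1 to first 1
Round 5: Elkhorn=51 Juniper=38 → close Elkhorn (overflow 36)
  51÷1 = 51 each, +1 to first 0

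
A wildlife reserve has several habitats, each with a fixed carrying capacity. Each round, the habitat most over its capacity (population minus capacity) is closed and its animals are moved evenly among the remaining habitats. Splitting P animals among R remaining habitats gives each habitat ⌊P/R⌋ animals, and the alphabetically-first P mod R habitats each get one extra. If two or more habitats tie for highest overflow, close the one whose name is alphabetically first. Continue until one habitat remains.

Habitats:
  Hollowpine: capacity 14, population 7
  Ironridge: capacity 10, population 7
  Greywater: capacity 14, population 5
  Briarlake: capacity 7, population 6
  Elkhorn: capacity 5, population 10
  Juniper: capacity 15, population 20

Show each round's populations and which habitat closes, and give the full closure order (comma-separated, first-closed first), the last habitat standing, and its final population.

Closure order: Elkhorn, Juniper, Briarlake, Ironridge, Hollowpine
Last habitat: Greywater with 55 animals

Round 1: Briarlake=6 Elkhorn=10 Greywater=5 Hollowpine=7 Ironridge=7 Juniper=20 → close Elkhorn (overflow 5)
  10÷5 = 2 each, +1 to first 0
Round 2: Briarlake=8 Greywater=7 Hollowpine=9 Ironridge=9 Juniper=22 → close Juniper (overflow 7)
  22÷4 = 5 each, +1 to first 2
Round 3: Briarlake=14 Greywater=13 Hollowpine=14 Ironridge=14 → close Briarlake (overflow 7)
  14÷3 = 4 each, +1 to first 2
Round 4: Greywater=18 Hollowpine=19 Ironridge=18 → close Ironridge (overflow 8)
  18÷2 = 9 each, +1 to first 0
Round 5: Greywater=27 Hollowpine=28 → close Hollowpine (overflow 14)
  28÷1 = 28 each, +1 to first 0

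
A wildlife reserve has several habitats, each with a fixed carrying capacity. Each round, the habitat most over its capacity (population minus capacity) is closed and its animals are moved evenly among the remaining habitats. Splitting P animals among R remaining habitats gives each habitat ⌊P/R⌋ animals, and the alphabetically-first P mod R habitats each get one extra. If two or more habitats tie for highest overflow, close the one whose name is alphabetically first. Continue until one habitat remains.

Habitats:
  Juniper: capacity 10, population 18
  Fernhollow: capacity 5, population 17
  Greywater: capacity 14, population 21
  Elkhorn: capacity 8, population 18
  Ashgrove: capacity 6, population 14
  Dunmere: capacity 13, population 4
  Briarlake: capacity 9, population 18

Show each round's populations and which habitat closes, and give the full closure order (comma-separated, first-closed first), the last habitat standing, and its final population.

Round 1: Ashgrove=14 Briarlake=18 Dunmere=4 Elkhorn=18 Fernhollow=17 Greywater=21 Juniper=18 → close Fernhollow (overflow 12)
  17÷6 = 2 each, +1 to first 5
Round 2: Ashgrove=17 Briarlake=21 Dunmere=7 Elkhorn=21 Greywater=24 Juniper=20 → close Elkhorn (overflow 13)
  21÷5 = 4 each, +1 to first 1
Round 3: Ashgrove=22 Briarlake=25 Dunmere=11 Greywater=28 Juniper=24 → close Ashgrove (overflow 16)
  22÷4 = 5 each, +1 to first 2
Round 4: Briarlake=31 Dunmere=17 Greywater=33 Juniper=29 → close Briarlake (overflow 22)
  31÷3 = 10 each, +1 to first 1
Round 5: Dunmere=28 Greywater=43 Juniper=39 → close Greywater (overflow 29)
  43÷2 = 21 each, +1 to first 1
Round 6: Dunmere=50 Juniper=60 → close Juniper (overflow 50)
  60÷1 = 60 each, +1 to first 0

Closure order: Fernhollow, Elkhorn, Ashgrove, Briarlake, Greywater, Juniper
Last habitat: Dunmere with 110 animals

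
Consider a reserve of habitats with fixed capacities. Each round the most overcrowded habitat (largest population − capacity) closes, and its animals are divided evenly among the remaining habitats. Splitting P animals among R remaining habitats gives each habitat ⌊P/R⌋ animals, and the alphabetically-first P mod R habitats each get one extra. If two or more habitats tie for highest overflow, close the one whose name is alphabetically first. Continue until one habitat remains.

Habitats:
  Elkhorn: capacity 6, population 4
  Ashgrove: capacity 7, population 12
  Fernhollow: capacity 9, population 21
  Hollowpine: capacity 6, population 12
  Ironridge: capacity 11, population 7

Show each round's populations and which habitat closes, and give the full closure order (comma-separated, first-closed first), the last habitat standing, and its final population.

Round 1: Ashgrove=12 Elkhorn=4 Fernhollow=21 Hollowpine=12 Ironridge=7 → close Fernhollow (overflow 12)
  21÷4 = 5 each, +1 to first 1
Round 2: Ashgrove=18 Elkhorn=9 Hollowpine=17 Ironridge=12 → close Ashgrove (overflow 11)
  18÷3 = 6 each, +1 to first 0
Round 3: Elkhorn=15 Hollowpine=23 Ironridge=18 → close Hollowpine (overflow 17)
  23÷2 = 11 each, +1 to first 1
Round 4: Elkhorn=27 Ironridge=29 → close Elkhorn (overflow 21)
  27÷1 = 27 each, +1 to first 0

Closure order: Fernhollow, Ashgrove, Hollowpine, Elkhorn
Last habitat: Ironridge with 56 animals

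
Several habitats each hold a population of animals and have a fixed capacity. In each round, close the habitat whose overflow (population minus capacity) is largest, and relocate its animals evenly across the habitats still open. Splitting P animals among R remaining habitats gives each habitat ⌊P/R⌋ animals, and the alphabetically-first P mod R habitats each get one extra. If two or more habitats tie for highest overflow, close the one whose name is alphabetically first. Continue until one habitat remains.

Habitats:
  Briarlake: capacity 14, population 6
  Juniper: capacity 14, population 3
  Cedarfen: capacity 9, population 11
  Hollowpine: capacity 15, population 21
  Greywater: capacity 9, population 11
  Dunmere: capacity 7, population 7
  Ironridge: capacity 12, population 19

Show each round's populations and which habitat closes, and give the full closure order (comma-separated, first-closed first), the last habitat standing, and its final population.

Round 1: Briarlake=6 Cedarfen=11 Dunmere=7 Greywater=11 Hollowpine=21 Ironridge=19 Juniper=3 → close Ironridge (overflow 7)
  19÷6 = 3 each, +1 to first 1
Round 2: Briarlake=10 Cedarfen=14 Dunmere=10 Greywater=14 Hollowpine=24 Juniper=6 → close Hollowpine (overflow 9)
  24÷5 = 4 each, +1 to first 4
Round 3: Briarlake=15 Cedarfen=19 Dunmere=15 Greywater=19 Juniper=10 → close Cedarfen (overflow 10)
  19÷4 = 4 each, +1 to first 3
Round 4: Briarlake=20 Dunmere=20 Greywater=24 Juniper=14 → close Greywater (overflow 15)
  24÷3 = 8 each, +1 to first 0
Round 5: Briarlake=28 Dunmere=28 Juniper=22 → close Dunmere (overflow 21)
  28÷2 = 14 each, +1 to first 0
Round 6: Briarlake=42 Juniper=36 → close Briarlake (overflow 28)
  42÷1 = 42 each, +1 to first 0

Closure order: Ironridge, Hollowpine, Cedarfen, Greywater, Dunmere, Briarlake
Last habitat: Juniper with 78 animals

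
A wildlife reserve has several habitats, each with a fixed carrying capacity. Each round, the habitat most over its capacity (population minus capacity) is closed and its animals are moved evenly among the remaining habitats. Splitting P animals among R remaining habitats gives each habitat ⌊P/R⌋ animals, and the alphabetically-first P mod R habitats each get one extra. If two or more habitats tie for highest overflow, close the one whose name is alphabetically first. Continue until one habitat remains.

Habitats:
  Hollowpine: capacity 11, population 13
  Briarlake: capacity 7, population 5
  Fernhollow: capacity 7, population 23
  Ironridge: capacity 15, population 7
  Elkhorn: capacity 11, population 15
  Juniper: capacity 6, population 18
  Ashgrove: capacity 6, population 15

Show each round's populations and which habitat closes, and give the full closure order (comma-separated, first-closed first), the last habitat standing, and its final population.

Round 1: Ashgrove=15 Briarlake=5 Elkhorn=15 Fernhollow=23 Hollowpine=13 Ironridge=7 Juniper=18 → close Fernhollow (overflow 16)
  23÷6 = 3 each, +1 to first 5
Round 2: Ashgrove=19 Briarlake=9 Elkhorn=19 Hollowpine=17 Ironridge=11 Juniper=21 → close Juniper (overflow 15)
  21÷5 = 4 each, +1 to first 1
Round 3: Ashgrove=24 Briarlake=13 Elkhorn=23 Hollowpine=21 Ironridge=15 → close Ashgrove (overflow 18)
  24÷4 = 6 each, +1 to first 0
Round 4: Briarlake=19 Elkhorn=29 Hollowpine=27 Ironridge=21 → close Elkhorn (overflow 18)
  29÷3 = 9 each, +1 to first 2
Round 5: Briarlake=29 Hollowpine=37 Ironridge=30 → close Hollowpine (overflow 26)
  37÷2 = 18 each, +1 to first 1
Round 6: Briarlake=48 Ironridge=48 → close Briarlake (overflow 41)
  48÷1 = 48 each, +1 to first 0

Closure order: Fernhollow, Juniper, Ashgrove, Elkhorn, Hollowpine, Briarlake
Last habitat: Ironridge with 96 animals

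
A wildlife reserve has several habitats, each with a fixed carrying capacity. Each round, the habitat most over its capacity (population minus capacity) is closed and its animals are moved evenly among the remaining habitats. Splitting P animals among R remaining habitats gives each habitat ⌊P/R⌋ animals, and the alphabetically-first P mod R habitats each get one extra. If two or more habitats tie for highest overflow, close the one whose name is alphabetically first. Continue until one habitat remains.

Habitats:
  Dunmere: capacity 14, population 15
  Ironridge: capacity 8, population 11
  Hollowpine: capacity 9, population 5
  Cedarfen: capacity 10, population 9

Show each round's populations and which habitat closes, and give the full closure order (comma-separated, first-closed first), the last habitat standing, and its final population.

Closure order: Ironridge, Dunmere, Cedarfen
Last habitat: Hollowpine with 40 animals

Round 1: Cedarfen=9 Dunmere=15 Hollowpine=5 Ironridge=11 → close Ironridge (overflow 3)
  11÷3 = 3 each, +1 to first 2
Round 2: Cedarfen=13 Dunmere=19 Hollowpine=8 → close Dunmere (overflow 5)
  19÷2 = 9 each, +1 to first 1
Round 3: Cedarfen=23 Hollowpine=17 → close Cedarfen (overflow 13)
  23÷1 = 23 each, +1 to first 0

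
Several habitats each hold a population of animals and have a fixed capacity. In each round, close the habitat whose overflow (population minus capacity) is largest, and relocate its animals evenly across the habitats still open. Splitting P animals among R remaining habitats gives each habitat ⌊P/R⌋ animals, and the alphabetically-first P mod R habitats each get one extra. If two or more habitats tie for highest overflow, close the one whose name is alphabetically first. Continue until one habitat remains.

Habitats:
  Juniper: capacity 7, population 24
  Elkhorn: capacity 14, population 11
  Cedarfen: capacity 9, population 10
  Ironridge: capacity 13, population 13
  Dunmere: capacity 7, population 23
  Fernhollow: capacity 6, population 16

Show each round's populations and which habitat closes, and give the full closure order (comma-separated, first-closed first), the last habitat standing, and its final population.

Round 1: Cedarfen=10 Dunmere=23 Elkhorn=11 Fernhollow=16 Ironridge=13 Juniper=24 → close Juniper (overflow 17)
  24÷5 = 4 each, +1 to first 4
Round 2: Cedarfen=15 Dunmere=28 Elkhorn=16 Fernhollow=21 Ironridge=17 → close Dunmere (overflow 21)
  28÷4 = 7 each, +1 to first 0
Round 3: Cedarfen=22 Elkhorn=23 Fernhollow=28 Ironridge=24 → close Fernhollow (overflow 22)
  28÷3 = 9 each, +1 to first 1
Round 4: Cedarfen=32 Elkhorn=32 Ironridge=33 → close Cedarfen (overflow 23)
  32÷2 = 16 each, +1 to first 0
Round 5: Elkhorn=48 Ironridge=49 → close Ironridge (overflow 36)
  49÷1 = 49 each, +1 to first 0

Closure order: Juniper, Dunmere, Fernhollow, Cedarfen, Ironridge
Last habitat: Elkhorn with 97 animals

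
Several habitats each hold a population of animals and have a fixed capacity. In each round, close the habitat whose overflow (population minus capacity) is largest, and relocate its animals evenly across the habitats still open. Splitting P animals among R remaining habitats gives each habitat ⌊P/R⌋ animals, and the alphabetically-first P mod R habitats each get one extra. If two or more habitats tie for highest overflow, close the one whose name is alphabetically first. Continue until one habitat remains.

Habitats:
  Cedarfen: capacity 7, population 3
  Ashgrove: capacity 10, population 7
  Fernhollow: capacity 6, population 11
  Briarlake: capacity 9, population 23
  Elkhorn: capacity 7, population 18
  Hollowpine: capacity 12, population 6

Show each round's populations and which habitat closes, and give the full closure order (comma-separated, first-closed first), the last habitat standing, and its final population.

Round 1: Ashgrove=7 Briarlake=23 Cedarfen=3 Elkhorn=18 Fernhollow=11 Hollowpine=6 → close Briarlake (overflow 14)
  23÷5 = 4 each, +1 to first 3
Round 2: Ashgrove=12 Cedarfen=8 Elkhorn=23 Fernhollow=15 Hollowpine=10 → close Elkhorn (overflow 16)
  23÷4 = 5 each, +1 to first 3
Round 3: Ashgrove=18 Cedarfen=14 Fernhollow=21 Hollowpine=15 → close Fernhollow (overflow 15)
  21÷3 = 7 each, +1 to first 0
Round 4: Ashgrove=25 Cedarfen=21 Hollowpine=22 → close Ashgrove (overflow 15)
  25÷2 = 12 each, +1 to first 1
Round 5: Cedarfen=34 Hollowpine=34 → close Cedarfen (overflow 27)
  34÷1 = 34 each, +1 to first 0

Closure order: Briarlake, Elkhorn, Fernhollow, Ashgrove, Cedarfen
Last habitat: Hollowpine with 68 animals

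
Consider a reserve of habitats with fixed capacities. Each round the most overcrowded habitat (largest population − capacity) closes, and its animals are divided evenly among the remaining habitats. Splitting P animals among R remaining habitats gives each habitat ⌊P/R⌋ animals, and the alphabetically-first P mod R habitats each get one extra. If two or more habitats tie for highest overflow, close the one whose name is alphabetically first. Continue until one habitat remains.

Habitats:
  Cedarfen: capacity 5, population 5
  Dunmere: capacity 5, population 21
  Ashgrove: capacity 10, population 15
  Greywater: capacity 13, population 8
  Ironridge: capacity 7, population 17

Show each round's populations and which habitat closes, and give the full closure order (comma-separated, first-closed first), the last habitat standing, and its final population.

Closure order: Dunmere, Ironridge, Ashgrove, Cedarfen
Last habitat: Greywater with 66 animals

Round 1: Ashgrove=15 Cedarfen=5 Dunmere=21 Greywater=8 Ironridge=17 → close Dunmere (overflow 16)
  21÷4 = 5 each, +1 to first 1
Round 2: Ashgrove=21 Cedarfen=10 Greywater=13 Ironridge=22 → close Ironridge (overflow 15)
  22÷3 = 7 each, +1 to first 1
Round 3: Ashgrove=29 Cedarfen=17 Greywater=20 → close Ashgrove (overflow 19)
  29÷2 = 14 each, +1 to first 1
Round 4: Cedarfen=32 Greywater=34 → close Cedarfen (overflow 27)
  32÷1 = 32 each, +1 to first 0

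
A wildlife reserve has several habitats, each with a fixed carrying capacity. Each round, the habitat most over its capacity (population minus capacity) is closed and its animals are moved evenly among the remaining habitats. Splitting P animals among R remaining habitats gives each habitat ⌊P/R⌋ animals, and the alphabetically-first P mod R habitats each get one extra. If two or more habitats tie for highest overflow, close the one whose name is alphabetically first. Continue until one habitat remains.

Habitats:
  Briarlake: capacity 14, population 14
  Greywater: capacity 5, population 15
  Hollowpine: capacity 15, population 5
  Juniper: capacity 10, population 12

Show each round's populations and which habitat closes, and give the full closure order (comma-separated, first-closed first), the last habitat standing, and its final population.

Round 1: Briarlake=14 Greywater=15 Hollowpine=5 Juniper=12 → close Greywater (overflow 10)
  15÷3 = 5 each, +1 to first 0
Round 2: Briarlake=19 Hollowpine=10 Juniper=17 → close Juniper (overflow 7)
  17÷2 = 8 each, +1 to first 1
Round 3: Briarlake=28 Hollowpine=18 → close Briarlake (overflow 14)
  28÷1 = 28 each, +1 to first 0

Closure order: Greywater, Juniper, Briarlake
Last habitat: Hollowpine with 46 animals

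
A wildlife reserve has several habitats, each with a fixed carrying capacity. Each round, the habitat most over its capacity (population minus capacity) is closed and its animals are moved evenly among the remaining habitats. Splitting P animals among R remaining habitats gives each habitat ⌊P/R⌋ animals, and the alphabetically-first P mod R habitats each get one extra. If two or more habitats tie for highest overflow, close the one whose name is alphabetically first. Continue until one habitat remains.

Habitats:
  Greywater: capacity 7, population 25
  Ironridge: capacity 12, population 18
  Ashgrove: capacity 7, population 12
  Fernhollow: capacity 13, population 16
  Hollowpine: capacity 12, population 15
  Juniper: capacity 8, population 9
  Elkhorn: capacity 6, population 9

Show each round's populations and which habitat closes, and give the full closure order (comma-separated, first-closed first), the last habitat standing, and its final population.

Round 1: Ashgrove=12 Elkhorn=9 Fernhollow=16 Greywater=25 Hollowpine=15 Ironridge=18 Juniper=9 → close Greywater (overflow 18)
  25÷6 = 4 each, +1 to first 1
Round 2: Ashgrove=17 Elkhorn=13 Fernhollow=20 Hollowpine=19 Ironridge=22 Juniper=13 → close Ashgrove (overflow 10)
  17÷5 = 3 each, +1 to first 2
Round 3: Elkhorn=17 Fernhollow=24 Hollowpine=22 Ironridge=25 Juniper=16 → close Ironridge (overflow 13)
  25÷4 = 6 each, +1 to first 1
Round 4: Elkhorn=24 Fernhollow=30 Hollowpine=28 Juniper=22 → close Elkhorn (overflow 18)
  24÷3 = 8 each, +1 to first 0
Round 5: Fernhollow=38 Hollowpine=36 Juniper=30 → close Fernhollow (overflow 25)
  38÷2 = 19 each, +1 to first 0
Round 6: Hollowpine=55 Juniper=49 → close Hollowpine (overflow 43)
  55÷1 = 55 each, +1 to first 0

Closure order: Greywater, Ashgrove, Ironridge, Elkhorn, Fernhollow, Hollowpine
Last habitat: Juniper with 104 animals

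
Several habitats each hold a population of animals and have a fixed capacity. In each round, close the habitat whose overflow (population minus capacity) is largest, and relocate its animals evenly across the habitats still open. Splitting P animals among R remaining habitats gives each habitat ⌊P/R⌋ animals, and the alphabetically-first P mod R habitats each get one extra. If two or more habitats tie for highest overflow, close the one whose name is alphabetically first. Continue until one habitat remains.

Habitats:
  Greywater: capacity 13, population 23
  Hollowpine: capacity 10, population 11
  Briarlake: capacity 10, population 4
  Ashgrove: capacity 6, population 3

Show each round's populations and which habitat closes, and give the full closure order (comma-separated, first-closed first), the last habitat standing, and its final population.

Round 1: Ashgrove=3 Briarlake=4 Greywater=23 Hollowpine=11 → close Greywater (overflow 10)
  23÷3 = 7 each, +1 to first 2
Round 2: Ashgrove=11 Briarlake=12 Hollowpine=18 → close Hollowpine (overflow 8)
  18÷2 = 9 each, +1 to first 0
Round 3: Ashgrove=20 Briarlake=21 → close Ashgrove (overflow 14)
  20÷1 = 20 each, +1 to first 0

Closure order: Greywater, Hollowpine, Ashgrove
Last habitat: Briarlake with 41 animals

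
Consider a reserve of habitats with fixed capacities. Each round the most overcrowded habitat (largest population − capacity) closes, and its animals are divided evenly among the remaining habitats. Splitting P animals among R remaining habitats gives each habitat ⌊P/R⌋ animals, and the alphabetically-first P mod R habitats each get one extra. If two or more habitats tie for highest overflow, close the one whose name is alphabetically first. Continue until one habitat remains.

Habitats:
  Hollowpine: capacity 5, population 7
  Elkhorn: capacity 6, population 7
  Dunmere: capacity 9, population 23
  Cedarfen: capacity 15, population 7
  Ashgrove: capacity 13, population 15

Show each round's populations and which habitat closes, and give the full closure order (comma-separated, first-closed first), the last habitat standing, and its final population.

Closure order: Dunmere, Ashgrove, Elkhorn, Hollowpine
Last habitat: Cedarfen with 59 animals

Round 1: Ashgrove=15 Cedarfen=7 Dunmere=23 Elkhorn=7 Hollowpine=7 → close Dunmere (overflow 14)
  23÷4 = 5 each, +1 to first 3
Round 2: Ashgrove=21 Cedarfen=13 Elkhorn=13 Hollowpine=12 → close Ashgrove (overflow 8)
  21÷3 = 7 each, +1 to first 0
Round 3: Cedarfen=20 Elkhorn=20 Hollowpine=19 → close Elkhorn (overflow 14)
  20÷2 = 10 each, +1 to first 0
Round 4: Cedarfen=30 Hollowpine=29 → close Hollowpine (overflow 24)
  29÷1 = 29 each, +1 to first 0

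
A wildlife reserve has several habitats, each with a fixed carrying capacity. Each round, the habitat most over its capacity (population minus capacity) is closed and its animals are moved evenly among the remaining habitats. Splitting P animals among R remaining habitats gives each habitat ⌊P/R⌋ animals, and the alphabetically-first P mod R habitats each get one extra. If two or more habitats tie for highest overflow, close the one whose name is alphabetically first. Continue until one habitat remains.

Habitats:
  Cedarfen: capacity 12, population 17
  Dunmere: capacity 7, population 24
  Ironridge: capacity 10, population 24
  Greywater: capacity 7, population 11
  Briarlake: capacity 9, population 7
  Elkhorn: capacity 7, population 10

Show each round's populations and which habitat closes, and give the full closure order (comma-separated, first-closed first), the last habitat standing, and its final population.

Round 1: Briarlake=7 Cedarfen=17 Dunmere=24 Elkhorn=10 Greywater=11 Ironridge=24 → close Dunmere (overflow 17)
  24÷5 = 4 each, +1 to first 4
Round 2: Briarlake=12 Cedarfen=22 Elkhorn=15 Greywater=16 Ironridge=28 → close Ironridge (overflow 18)
  28÷4 = 7 each, +1 to first 0
Round 3: Briarlake=19 Cedarfen=29 Elkhorn=22 Greywater=23 → close Cedarfen (overflow 17)
  29÷3 = 9 each, +1 to first 2
Round 4: Briarlake=29 Elkhorn=32 Greywater=32 → close Elkhorn (overflow 25)
  32÷2 = 16 each, +1 to first 0
Round 5: Briarlake=45 Greywater=48 → close Greywater (overflow 41)
  48÷1 = 48 each, +1 to first 0

Closure order: Dunmere, Ironridge, Cedarfen, Elkhorn, Greywater
Last habitat: Briarlake with 93 animals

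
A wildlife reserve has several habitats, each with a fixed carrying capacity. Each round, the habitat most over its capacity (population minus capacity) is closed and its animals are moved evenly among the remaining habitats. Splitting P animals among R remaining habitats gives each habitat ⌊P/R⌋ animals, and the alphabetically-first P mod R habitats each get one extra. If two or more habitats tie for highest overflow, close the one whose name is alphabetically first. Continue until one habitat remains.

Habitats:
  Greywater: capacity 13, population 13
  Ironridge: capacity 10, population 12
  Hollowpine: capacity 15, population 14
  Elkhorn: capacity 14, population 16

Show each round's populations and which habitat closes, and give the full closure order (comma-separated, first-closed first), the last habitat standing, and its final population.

Round 1: Elkhorn=16 Greywater=13 Hollowpine=14 Ironridge=12 → close Elkhorn (overflow 2)
  16÷3 = 5 each, +1 to first 1
Round 2: Greywater=19 Hollowpine=19 Ironridge=17 → close Ironridge (overflow 7)
  17÷2 = 8 each, +1 to first 1
Round 3: Greywater=28 Hollowpine=27 → close Greywater (overflow 15)
  28÷1 = 28 each, +1 to first 0

Closure order: Elkhorn, Ironridge, Greywater
Last habitat: Hollowpine with 55 animals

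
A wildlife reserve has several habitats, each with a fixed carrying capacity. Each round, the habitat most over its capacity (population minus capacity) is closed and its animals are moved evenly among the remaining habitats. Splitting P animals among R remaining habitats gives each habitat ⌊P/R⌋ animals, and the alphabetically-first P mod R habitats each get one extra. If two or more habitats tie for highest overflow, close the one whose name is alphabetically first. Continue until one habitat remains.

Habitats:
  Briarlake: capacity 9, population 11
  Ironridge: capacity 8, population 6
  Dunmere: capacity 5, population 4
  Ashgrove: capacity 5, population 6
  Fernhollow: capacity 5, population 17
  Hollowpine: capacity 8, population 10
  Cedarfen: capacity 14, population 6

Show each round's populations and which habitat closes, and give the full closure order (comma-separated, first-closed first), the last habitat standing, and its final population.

Round 1: Ashgrove=6 Briarlake=11 Cedarfen=6 Dunmere=4 Fernhollow=17 Hollowpine=10 Ironridge=6 → close Fernhollow (overflow 12)
  17÷6 = 2 each, +1 to first 5
Round 2: Ashgrove=9 Briarlake=14 Cedarfen=9 Dunmere=7 Hollowpine=13 Ironridge=8 → close Briarlake (overflow 5)
  14÷5 = 2 each, +1 to first 4
Round 3: Ashgrove=12 Cedarfen=12 Dunmere=10 Hollowpine=16 Ironridge=10 → close Hollowpine (overflow 8)
  16÷4 = 4 each, +1 to first 0
Round 4: Ashgrove=16 Cedarfen=16 Dunmere=14 Ironridge=14 → close Ashgrove (overflow 11)
  16÷3 = 5 each, +1 to first 1
Round 5: Cedarfen=22 Dunmere=19 Ironridge=19 → close Dunmere (overflow 14)
  19÷2 = 9 each, +1 to first 1
Round 6: Cedarfen=32 Ironridge=28 → close Ironridge (overflow 20)
  28÷1 = 28 each, +1 to first 0

Closure order: Fernhollow, Briarlake, Hollowpine, Ashgrove, Dunmere, Ironridge
Last habitat: Cedarfen with 60 animals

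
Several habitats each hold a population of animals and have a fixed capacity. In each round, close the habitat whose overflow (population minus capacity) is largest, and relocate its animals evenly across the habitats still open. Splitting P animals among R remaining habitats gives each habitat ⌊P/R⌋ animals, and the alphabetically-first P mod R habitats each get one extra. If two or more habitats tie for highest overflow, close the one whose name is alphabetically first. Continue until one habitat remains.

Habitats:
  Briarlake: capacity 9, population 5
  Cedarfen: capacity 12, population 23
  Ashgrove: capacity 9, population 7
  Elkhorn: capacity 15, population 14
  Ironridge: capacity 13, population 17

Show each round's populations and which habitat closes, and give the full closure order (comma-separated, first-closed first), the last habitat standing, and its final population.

Round 1: Ashgrove=7 Briarlake=5 Cedarfen=23 Elkhorn=14 Ironridge=17 → close Cedarfen (overflow 11)
  23÷4 = 5 each, +1 to first 3
Round 2: Ashgrove=13 Briarlake=11 Elkhorn=20 Ironridge=22 → close Ironridge (overflow 9)
  22÷3 = 7 each, +1 to first 1
Round 3: Ashgrove=21 Briarlake=18 Elkhorn=27 → close Ashgrove (overflow 12)
  21÷2 = 10 each, +1 to first 1
Round 4: Briarlake=29 Elkhorn=37 → close Elkhorn (overflow 22)
  37÷1 = 37 each, +1 to first 0

Closure order: Cedarfen, Ironridge, Ashgrove, Elkhorn
Last habitat: Briarlake with 66 animals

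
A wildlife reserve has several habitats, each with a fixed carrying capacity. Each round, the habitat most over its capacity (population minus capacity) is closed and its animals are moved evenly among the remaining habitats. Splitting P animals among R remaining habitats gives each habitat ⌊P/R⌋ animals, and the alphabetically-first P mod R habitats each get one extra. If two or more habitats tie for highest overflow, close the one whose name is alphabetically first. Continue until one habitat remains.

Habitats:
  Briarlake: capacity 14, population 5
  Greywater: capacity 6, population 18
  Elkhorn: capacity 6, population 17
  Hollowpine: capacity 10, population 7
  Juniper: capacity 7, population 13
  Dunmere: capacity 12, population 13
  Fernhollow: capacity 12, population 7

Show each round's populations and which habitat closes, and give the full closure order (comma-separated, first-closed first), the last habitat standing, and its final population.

Round 1: Briarlake=5 Dunmere=13 Elkhorn=17 Fernhollow=7 Greywater=18 Hollowpine=7 Juniper=13 → close Greywater (overflow 12)
  18÷6 = 3 each, +1 to first 0
Round 2: Briarlake=8 Dunmere=16 Elkhorn=20 Fernhollow=10 Hollowpine=10 Juniper=16 → close Elkhorn (overflow 14)
  20÷5 = 4 each, +1 to first 0
Round 3: Briarlake=12 Dunmere=20 Fernhollow=14 Hollowpine=14 Juniper=20 → close Juniper (overflow 13)
  20÷4 = 5 each, +1 to first 0
Round 4: Briarlake=17 Dunmere=25 Fernhollow=19 Hollowpine=19 → close Dunmere (overflow 13)
  25÷3 = 8 each, +1 to first 1
Round 5: Briarlake=26 Fernhollow=27 Hollowpine=27 → close Hollowpine (overflow 17)
  27÷2 = 13 each, +1 to first 1
Round 6: Briarlake=40 Fernhollow=40 → close Fernhollow (overflow 28)
  40÷1 = 40 each, +1 to first 0

Closure order: Greywater, Elkhorn, Juniper, Dunmere, Hollowpine, Fernhollow
Last habitat: Briarlake with 80 animals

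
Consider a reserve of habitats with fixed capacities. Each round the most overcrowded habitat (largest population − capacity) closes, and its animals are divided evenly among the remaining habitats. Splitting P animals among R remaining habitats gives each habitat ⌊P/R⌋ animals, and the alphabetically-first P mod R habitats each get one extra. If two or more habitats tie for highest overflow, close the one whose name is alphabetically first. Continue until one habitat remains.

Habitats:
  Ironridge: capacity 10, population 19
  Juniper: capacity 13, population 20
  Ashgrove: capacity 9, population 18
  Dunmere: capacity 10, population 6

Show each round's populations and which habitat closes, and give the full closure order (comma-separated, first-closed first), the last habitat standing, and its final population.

Closure order: Ashgrove, Ironridge, Juniper
Last habitat: Dunmere with 63 animals

Round 1: Ashgrove=18 Dunmere=6 Ironridge=19 Juniper=20 → close Ashgrove (overflow 9)
  18÷3 = 6 each, +1 to first 0
Round 2: Dunmere=12 Ironridge=25 Juniper=26 → close Ironridge (overflow 15)
  25÷2 = 12 each, +1 to first 1
Round 3: Dunmere=25 Juniper=38 → close Juniper (overflow 25)
  38÷1 = 38 each, +1 to first 0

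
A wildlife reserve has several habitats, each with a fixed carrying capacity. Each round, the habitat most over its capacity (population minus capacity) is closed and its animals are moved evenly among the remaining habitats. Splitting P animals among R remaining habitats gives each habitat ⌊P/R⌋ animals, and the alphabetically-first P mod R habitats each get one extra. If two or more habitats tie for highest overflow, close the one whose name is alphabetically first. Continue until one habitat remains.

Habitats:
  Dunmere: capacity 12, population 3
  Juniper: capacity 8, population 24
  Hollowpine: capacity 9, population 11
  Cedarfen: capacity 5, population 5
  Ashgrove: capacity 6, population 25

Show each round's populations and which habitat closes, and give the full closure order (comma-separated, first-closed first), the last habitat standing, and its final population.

Round 1: Ashgrove=25 Cedarfen=5 Dunmere=3 Hollowpine=11 Juniper=24 → close Ashgrove (overflow 19)
  25÷4 = 6 each, +1 to first 1
Round 2: Cedarfen=12 Dunmere=9 Hollowpine=17 Juniper=30 → close Juniper (overflow 22)
  30÷3 = 10 each, +1 to first 0
Round 3: Cedarfen=22 Dunmere=19 Hollowpine=27 → close Hollowpine (overflow 18)
  27÷2 = 13 each, +1 to first 1
Round 4: Cedarfen=36 Dunmere=32 → close Cedarfen (overflow 31)
  36÷1 = 36 each, +1 to first 0

Closure order: Ashgrove, Juniper, Hollowpine, Cedarfen
Last habitat: Dunmere with 68 animals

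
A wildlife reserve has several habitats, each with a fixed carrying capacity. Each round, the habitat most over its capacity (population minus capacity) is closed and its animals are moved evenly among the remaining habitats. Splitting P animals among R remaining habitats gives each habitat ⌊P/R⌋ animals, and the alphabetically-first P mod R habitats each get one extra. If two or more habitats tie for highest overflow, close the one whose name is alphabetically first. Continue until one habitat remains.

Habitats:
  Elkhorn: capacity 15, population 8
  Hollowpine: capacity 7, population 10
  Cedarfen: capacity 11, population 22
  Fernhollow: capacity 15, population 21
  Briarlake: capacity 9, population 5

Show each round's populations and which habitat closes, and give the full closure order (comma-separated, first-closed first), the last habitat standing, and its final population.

Round 1: Briarlake=5 Cedarfen=22 Elkhorn=8 Fernhollow=21 Hollowpine=10 → close Cedarfen (overflow 11)
  22÷4 = 5 each, +1 to first 2
Round 2: Briarlake=11 Elkhorn=14 Fernhollow=26 Hollowpine=15 → close Fernhollow (overflow 11)
  26÷3 = 8 each, +1 to first 2
Round 3: Briarlake=20 Elkhorn=23 Hollowpine=23 → close Hollowpine (overflow 16)
  23÷2 = 11 each, +1 to first 1
Round 4: Briarlake=32 Elkhorn=34 → close Briarlake (overflow 23)
  32÷1 = 32 each, +1 to first 0

Closure order: Cedarfen, Fernhollow, Hollowpine, Briarlake
Last habitat: Elkhorn with 66 animals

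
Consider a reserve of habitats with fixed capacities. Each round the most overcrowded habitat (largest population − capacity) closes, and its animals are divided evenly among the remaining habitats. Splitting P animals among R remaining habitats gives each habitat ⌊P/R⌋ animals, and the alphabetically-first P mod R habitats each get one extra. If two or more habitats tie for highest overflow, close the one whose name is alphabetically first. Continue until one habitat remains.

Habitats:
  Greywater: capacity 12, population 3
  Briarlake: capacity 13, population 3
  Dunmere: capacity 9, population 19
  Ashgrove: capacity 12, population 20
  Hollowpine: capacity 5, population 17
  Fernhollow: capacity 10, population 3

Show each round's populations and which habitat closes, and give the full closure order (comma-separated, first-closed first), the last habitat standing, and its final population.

Closure order: Hollowpine, Dunmere, Ashgrove, Fernhollow, Briarlake
Last habitat: Greywater with 65 animals

Round 1: Ashgrove=20 Briarlake=3 Dunmere=19 Fernhollow=3 Greywater=3 Hollowpine=17 → close Hollowpine (overflow 12)
  17÷5 = 3 each, +1 to first 2
Round 2: Ashgrove=24 Briarlake=7 Dunmere=22 Fernhollow=6 Greywater=6 → close Dunmere (overflow 13)
  22÷4 = 5 each, +1 to first 2
Round 3: Ashgrove=30 Briarlake=13 Fernhollow=11 Greywater=11 → close Ashgrove (overflow 18)
  30÷3 = 10 each, +1 to first 0
Round 4: Briarlake=23 Fernhollow=21 Greywater=21 → close Fernhollow (overflow 11)
  21÷2 = 10 each, +1 to first 1
Round 5: Briarlake=34 Greywater=31 → close Briarlake (overflow 21)
  34÷1 = 34 each, +1 to first 0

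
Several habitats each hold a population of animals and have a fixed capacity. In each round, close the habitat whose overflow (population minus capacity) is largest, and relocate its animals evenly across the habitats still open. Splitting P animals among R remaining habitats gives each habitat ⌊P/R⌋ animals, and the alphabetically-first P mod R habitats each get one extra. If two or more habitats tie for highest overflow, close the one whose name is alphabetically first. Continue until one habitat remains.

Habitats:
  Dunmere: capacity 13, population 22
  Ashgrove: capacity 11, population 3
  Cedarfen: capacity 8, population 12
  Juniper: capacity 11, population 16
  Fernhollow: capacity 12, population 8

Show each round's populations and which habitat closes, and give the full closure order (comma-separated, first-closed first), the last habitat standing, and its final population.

Closure order: Dunmere, Cedarfen, Juniper, Fernhollow
Last habitat: Ashgrove with 61 animals

Round 1: Ashgrove=3 Cedarfen=12 Dunmere=22 Fernhollow=8 Juniper=16 → close Dunmere (overflow 9)
  22÷4 = 5 each, +1 to first 2
Round 2: Ashgrove=9 Cedarfen=18 Fernhollow=13 Juniper=21 → close Cedarfen (overflow 10)
  18÷3 = 6 each, +1 to first 0
Round 3: Ashgrove=15 Fernhollow=19 Juniper=27 → close Juniper (overflow 16)
  27÷2 = 13 each, +1 to first 1
Round 4: Ashgrove=29 Fernhollow=32 → close Fernhollow (overflow 20)
  32÷1 = 32 each, +1 to first 0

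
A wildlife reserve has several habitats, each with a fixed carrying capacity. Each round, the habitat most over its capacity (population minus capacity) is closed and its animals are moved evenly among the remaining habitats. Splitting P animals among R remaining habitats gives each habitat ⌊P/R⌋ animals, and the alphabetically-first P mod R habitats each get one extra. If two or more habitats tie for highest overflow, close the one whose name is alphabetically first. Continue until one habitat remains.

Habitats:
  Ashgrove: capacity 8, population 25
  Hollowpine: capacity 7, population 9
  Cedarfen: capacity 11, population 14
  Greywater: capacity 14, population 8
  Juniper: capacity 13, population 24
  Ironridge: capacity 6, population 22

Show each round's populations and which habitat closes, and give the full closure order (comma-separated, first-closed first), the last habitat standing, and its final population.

Round 1: Ashgrove=25 Cedarfen=14 Greywater=8 Hollowpine=9 Ironridge=22 Juniper=24 → close Ashgrove (overflow 17)
  25÷5 = 5 each, +1 to first 0
Round 2: Cedarfen=19 Greywater=13 Hollowpine=14 Ironridge=27 Juniper=29 → close Ironridge (overflow 21)
  27÷4 = 6 each, +1 to first 3
Round 3: Cedarfen=26 Greywater=20 Hollowpine=21 Juniper=35 → close Juniper (overflow 22)
  35÷3 = 11 each, +1 to first 2
Round 4: Cedarfen=38 Greywater=32 Hollowpine=32 → close Cedarfen (overflow 27)
  38÷2 = 19 each, +1 to first 0
Round 5: Greywater=51 Hollowpine=51 → close Hollowpine (overflow 44)
  51÷1 = 51 each, +1 to first 0

Closure order: Ashgrove, Ironridge, Juniper, Cedarfen, Hollowpine
Last habitat: Greywater with 102 animals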